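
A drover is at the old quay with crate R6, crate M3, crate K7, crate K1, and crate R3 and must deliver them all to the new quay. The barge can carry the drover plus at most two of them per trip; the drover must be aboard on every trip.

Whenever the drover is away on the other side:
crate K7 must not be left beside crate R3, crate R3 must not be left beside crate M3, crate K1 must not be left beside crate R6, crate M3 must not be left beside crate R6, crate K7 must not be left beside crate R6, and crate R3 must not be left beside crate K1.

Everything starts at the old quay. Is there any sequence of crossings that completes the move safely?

1. Drover goes to the new quay with crate R3 and crate R6.
2. Drover goes back to the old quay alone.
3. Drover goes to the new quay with crate M3.
4. Drover goes back to the old quay with crate R3 and crate R6.
5. Drover goes to the new quay with crate K1 and crate K7.
6. Drover goes back to the old quay alone.
7. Drover goes to the new quay with crate R3 and crate R6.

Yes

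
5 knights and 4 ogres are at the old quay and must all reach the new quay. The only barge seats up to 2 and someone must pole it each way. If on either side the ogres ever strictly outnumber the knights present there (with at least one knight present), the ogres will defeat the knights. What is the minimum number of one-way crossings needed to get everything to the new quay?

Counting alone: each trip to the new quay takes at most 2 across and each return brings at least 1 back, so after t trips out (and t−1 returns) at most 2t − (t−1) of the 9 are across; that first reaches 9 at t = 8, so at least 15 crossings are needed.
The plan below uses exactly 15 crossings, so it is optimal:
1. 2 ogres → the new quay.  (the old quay: 5K 2O; the new quay: 0K 2O)
2. 1 ogre ← the old quay.  (the old quay: 5K 3O; the new quay: 0K 1O)
3. 2 ogres → the new quay.  (the old quay: 5K 1O; the new quay: 0K 3O)
4. 1 ogre ← the old quay.  (the old quay: 5K 2O; the new quay: 0K 2O)
5. 2 knights → the new quay.  (the old quay: 3K 2O; the new quay: 2K 2O)
6. 1 ogre ← the old quay.  (the old quay: 3K 3O; the new quay: 2K 1O)
7. 1 knight and 1 ogre → the new quay.  (the old quay: 2K 2O; the new quay: 3K 2O)
8. 1 knight ← the old quay.  (the old quay: 3K 2O; the new quay: 2K 2O)
9. 1 knight and 1 ogre → the new quay.  (the old quay: 2K 1O; the new quay: 3K 3O)
10. 1 ogre ← the old quay.  (the old quay: 2K 2O; the new quay: 3K 2O)
11. 1 knight and 1 ogre → the new quay.  (the old quay: 1K 1O; the new quay: 4K 3O)
12. 1 knight ← the old quay.  (the old quay: 2K 1O; the new quay: 3K 3O)
13. 1 knight and 1 ogre → the new quay.  (the old quay: 1K 0O; the new quay: 4K 4O)
14. 1 ogre ← the old quay.  (the old quay: 1K 1O; the new quay: 4K 3O)
15. 1 knight and 1 ogre → the new quay.  (the old quay: 0K 0O; the new quay: 5K 4O)

15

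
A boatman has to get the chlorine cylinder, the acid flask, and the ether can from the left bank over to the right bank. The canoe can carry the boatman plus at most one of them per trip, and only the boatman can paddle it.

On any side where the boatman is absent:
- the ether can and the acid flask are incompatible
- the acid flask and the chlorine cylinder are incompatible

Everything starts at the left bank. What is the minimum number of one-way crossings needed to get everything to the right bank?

Counting alone: the boatman can take at most 1 across per trip to the right bank, so moving all 3 needs at least 3 loaded trips out, with a return between consecutive ones — at least 5 crossings.
The safety rule pushes this higher. Following every safe sequence of crossings, the most of the 3 that can be at the right bank as the canoe arrives there on crossing 5 is 2 — never all 3.
So no plan with fewer than 7 crossings exists, and this one achieves 7:
1. Boatman goes to the right bank with the acid flask.
2. Boatman goes back to the left bank alone.
3. Boatman goes to the right bank with the chlorine cylinder.
4. Boatman goes back to the left bank with the acid flask.
5. Boatman goes to the right bank with the ether can.
6. Boatman goes back to the left bank alone.
7. Boatman goes to the right bank with the acid flask.

7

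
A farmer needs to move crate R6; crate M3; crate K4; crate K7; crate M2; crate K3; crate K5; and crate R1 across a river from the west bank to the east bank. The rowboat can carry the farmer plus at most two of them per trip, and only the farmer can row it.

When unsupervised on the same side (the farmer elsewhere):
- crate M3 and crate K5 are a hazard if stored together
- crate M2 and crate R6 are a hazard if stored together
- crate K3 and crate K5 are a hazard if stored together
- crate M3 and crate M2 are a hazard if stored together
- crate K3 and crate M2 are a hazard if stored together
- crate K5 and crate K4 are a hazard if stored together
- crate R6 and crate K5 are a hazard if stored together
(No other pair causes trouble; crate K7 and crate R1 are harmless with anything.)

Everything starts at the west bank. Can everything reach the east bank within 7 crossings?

No

Counting alone: the farmer can take at most 2 across per trip to the east bank, so moving all 8 needs at least 4 loaded trips out, with a return between consecutive ones — at least 7 crossings.
The safety rule pushes this higher. Following every safe sequence of crossings, the most of the 8 that can be at the east bank as the rowboat arrives there on crossing 7 is 6 — never all 8.
So the move cannot be finished within 7 crossings. (The shortest complete plan takes 9:)
1. Farmer goes to the east bank with crate K5 and crate M2.
2. Farmer goes back to the west bank alone.
3. Farmer goes to the east bank with crate M3 and crate R6.
4. Farmer goes back to the west bank with crate K5 and crate M2.
5. Farmer goes to the east bank with crate K3 and crate K4.
6. Farmer goes back to the west bank alone.
7. Farmer goes to the east bank with crate K7 and crate R1.
8. Farmer goes back to the west bank alone.
9. Farmer goes to the east bank with crate K5 and crate M2.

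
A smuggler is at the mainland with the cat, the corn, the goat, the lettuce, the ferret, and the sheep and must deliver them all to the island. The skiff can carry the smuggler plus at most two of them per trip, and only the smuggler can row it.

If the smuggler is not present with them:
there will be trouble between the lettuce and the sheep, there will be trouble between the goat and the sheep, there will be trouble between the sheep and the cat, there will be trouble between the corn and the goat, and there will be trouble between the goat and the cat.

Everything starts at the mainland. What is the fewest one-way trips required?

Counting alone: the smuggler can take at most 2 across per trip to the island, so moving all 6 needs at least 3 loaded trips out, with a return between consecutive ones — at least 5 crossings.
The safety rule pushes this higher. Following every safe sequence of crossings, the most of the 6 that can be at the island as the skiff arrives there on crossings 5, 7 is 4, 5 respectively — never all 6.
So no plan with fewer than 9 crossings exists, and this one achieves 9:
1. Smuggler goes to the island with the goat and the sheep.
2. Smuggler goes back to the mainland with the goat.
3. Smuggler goes to the island with the cat and the corn.
4. Smuggler goes back to the mainland with the cat.
5. Smuggler goes to the island with the cat and the lettuce.
6. Smuggler goes back to the mainland with the sheep.
7. Smuggler goes to the island with the ferret and the goat.
8. Smuggler goes back to the mainland with the goat.
9. Smuggler goes to the island with the goat and the sheep.

9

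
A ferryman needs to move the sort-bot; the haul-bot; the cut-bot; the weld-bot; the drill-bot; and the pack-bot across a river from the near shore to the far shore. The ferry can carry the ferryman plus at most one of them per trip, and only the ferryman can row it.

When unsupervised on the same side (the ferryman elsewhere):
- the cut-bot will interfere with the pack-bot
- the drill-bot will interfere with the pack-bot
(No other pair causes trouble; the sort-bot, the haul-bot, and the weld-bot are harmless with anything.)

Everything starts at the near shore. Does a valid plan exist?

Yes

1. Ferryman goes to the far shore with the pack-bot.  [the near shore: the cut-bot, the drill-bot, the haul-bot, the sort-bot, the weld-bot | the far shore: the pack-bot]
2. Ferryman goes back to the near shore alone.  [the near shore: the cut-bot, the drill-bot, the haul-bot, the sort-bot, the weld-bot | the far shore: the pack-bot]
3. Ferryman goes to the far shore with the sort-bot.  [the near shore: the cut-bot, the drill-bot, the haul-bot, the weld-bot | the far shore: the pack-bot, the sort-bot]
4. Ferryman goes back to the near shore alone.  [the near shore: the cut-bot, the drill-bot, the haul-bot, the weld-bot | the far shore: the pack-bot, the sort-bot]
5. Ferryman goes to the far shore with the haul-bot.  [the near shore: the cut-bot, the drill-bot, the weld-bot | the far shore: the haul-bot, the pack-bot, the sort-bot]
6. Ferryman goes back to the near shore alone.  [the near shore: the cut-bot, the drill-bot, the weld-bot | the far shore: the haul-bot, the pack-bot, the sort-bot]
7. Ferryman goes to the far shore with the cut-bot.  [the near shore: the drill-bot, the weld-bot | the far shore: the cut-bot, the haul-bot, the pack-bot, the sort-bot]
8. Ferryman goes back to the near shore with the pack-bot.  [the near shore: the drill-bot, the pack-bot, the weld-bot | the far shore: the cut-bot, the haul-bot, the sort-bot]
9. Ferryman goes to the far shore with the drill-bot.  [the near shore: the pack-bot, the weld-bot | the far shore: the cut-bot, the drill-bot, the haul-bot, the sort-bot]
10. Ferryman goes back to the near shore alone.  [the near shore: the pack-bot, the weld-bot | the far shore: the cut-bot, the drill-bot, the haul-bot, the sort-bot]
11. Ferryman goes to the far shore with the weld-bot.  [the near shore: the pack-bot | the far shore: the cut-bot, the drill-bot, the haul-bot, the sort-bot, the weld-bot]
12. Ferryman goes back to the near shore alone.  [the near shore: the pack-bot | the far shore: the cut-bot, the drill-bot, the haul-bot, the sort-bot, the weld-bot]
13. Ferryman goes to the far shore with the pack-bot.  [the near shore: — | the far shore: the cut-bot, the drill-bot, the haul-bot, the pack-bot, the sort-bot, the weld-bot]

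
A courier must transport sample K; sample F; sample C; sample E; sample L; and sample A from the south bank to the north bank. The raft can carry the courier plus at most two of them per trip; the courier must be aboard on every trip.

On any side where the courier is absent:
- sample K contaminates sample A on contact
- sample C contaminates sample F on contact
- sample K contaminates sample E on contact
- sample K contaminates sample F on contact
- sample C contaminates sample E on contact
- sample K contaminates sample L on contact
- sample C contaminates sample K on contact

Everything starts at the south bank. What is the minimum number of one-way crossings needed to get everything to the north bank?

Counting alone: the courier can take at most 2 across per trip to the north bank, so moving all 6 needs at least 3 loaded trips out, with a return between consecutive ones — at least 5 crossings.
The safety rule pushes this higher. Following every safe sequence of crossings, the most of the 6 that can be at the north bank as the raft arrives there on crossings 5, 7 is 4, 5 respectively — never all 6.
So no plan with fewer than 9 crossings exists, and this one achieves 9:
1. Courier goes to the north bank with sample C and sample K.  [the south bank: sample A, sample E, sample F, sample L | the north bank: sample C, sample K]
2. Courier goes back to the south bank with sample K.  [the south bank: sample A, sample E, sample F, sample K, sample L | the north bank: sample C]
3. Courier goes to the north bank with sample K and sample L.  [the south bank: sample A, sample E, sample F | the north bank: sample C, sample K, sample L]
4. Courier goes back to the south bank with sample K.  [the south bank: sample A, sample E, sample F, sample K | the north bank: sample C, sample L]
5. Courier goes to the north bank with sample A and sample K.  [the south bank: sample E, sample F | the north bank: sample A, sample C, sample K, sample L]
6. Courier goes back to the south bank with sample K.  [the south bank: sample E, sample F, sample K | the north bank: sample A, sample C, sample L]
7. Courier goes to the north bank with sample E and sample F.  [the south bank: sample K | the north bank: sample A, sample C, sample E, sample F, sample L]
8. Courier goes back to the south bank with sample C.  [the south bank: sample C, sample K | the north bank: sample A, sample E, sample F, sample L]
9. Courier goes to the north bank with sample C and sample K.  [the south bank: — | the north bank: sample A, sample C, sample E, sample F, sample K, sample L]

9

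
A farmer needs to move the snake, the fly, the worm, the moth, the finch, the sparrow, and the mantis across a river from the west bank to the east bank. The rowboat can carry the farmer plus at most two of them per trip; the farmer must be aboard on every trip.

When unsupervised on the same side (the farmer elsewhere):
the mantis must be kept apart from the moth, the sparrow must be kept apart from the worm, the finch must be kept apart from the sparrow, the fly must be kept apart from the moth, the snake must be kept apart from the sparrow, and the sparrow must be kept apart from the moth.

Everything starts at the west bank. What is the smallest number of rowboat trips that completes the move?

9

Counting alone: the farmer can take at most 2 across per trip to the east bank, so moving all 7 needs at least 4 loaded trips out, with a return between consecutive ones — at least 7 crossings.
The safety rule pushes this higher. Following every safe sequence of crossings, the most of the 7 that can be at the east bank as the rowboat arrives there on crossing 7 is 6 — never all 7.
So no plan with fewer than 9 crossings exists, and this one achieves 9:
1. Farmer goes to the east bank with the moth and the sparrow.
2. Farmer goes back to the west bank with the moth.
3. Farmer goes to the east bank with the moth and the snake.
4. Farmer goes back to the west bank with the sparrow.
5. Farmer goes to the east bank with the finch and the worm.
6. Farmer goes back to the west bank alone.
7. Farmer goes to the east bank with the fly and the mantis.
8. Farmer goes back to the west bank with the moth.
9. Farmer goes to the east bank with the moth and the sparrow.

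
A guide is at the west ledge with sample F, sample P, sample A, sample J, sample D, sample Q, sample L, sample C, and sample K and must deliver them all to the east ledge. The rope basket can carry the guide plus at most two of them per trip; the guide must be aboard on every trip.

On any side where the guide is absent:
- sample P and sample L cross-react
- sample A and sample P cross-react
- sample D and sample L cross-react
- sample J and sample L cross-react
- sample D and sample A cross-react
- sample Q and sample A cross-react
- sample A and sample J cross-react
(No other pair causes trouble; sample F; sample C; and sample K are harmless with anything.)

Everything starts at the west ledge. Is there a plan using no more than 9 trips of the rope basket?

Counting alone: the guide can take at most 2 across per trip to the east ledge, so moving all 9 needs at least 5 loaded trips out, with a return between consecutive ones — at least 9 crossings.
The safety rule pushes this higher. Following every safe sequence of crossings, the most of the 9 that can be at the east ledge as the rope basket arrives there on crossing 9 is 8 — never all 9.
So the move cannot be finished within 9 crossings. (The shortest complete plan takes 11:)
1. Guide goes to the east ledge with sample A and sample L.  [the west ledge: sample C, sample D, sample F, sample J, sample K, sample P, sample Q | the east ledge: sample A, sample L]
2. Guide goes back to the west ledge alone.  [the west ledge: sample C, sample D, sample F, sample J, sample K, sample P, sample Q | the east ledge: sample A, sample L]
3. Guide goes to the east ledge with sample F.  [the west ledge: sample C, sample D, sample J, sample K, sample P, sample Q | the east ledge: sample A, sample F, sample L]
4. Guide goes back to the west ledge alone.  [the west ledge: sample C, sample D, sample J, sample K, sample P, sample Q | the east ledge: sample A, sample F, sample L]
5. Guide goes to the east ledge with sample J and sample P.  [the west ledge: sample C, sample D, sample K, sample Q | the east ledge: sample A, sample F, sample J, sample L, sample P]
6. Guide goes back to the west ledge with sample A and sample L.  [the west ledge: sample A, sample C, sample D, sample K, sample L, sample Q | the east ledge: sample F, sample J, sample P]
7. Guide goes to the east ledge with sample D and sample Q.  [the west ledge: sample A, sample C, sample K, sample L | the east ledge: sample D, sample F, sample J, sample P, sample Q]
8. Guide goes back to the west ledge alone.  [the west ledge: sample A, sample C, sample K, sample L | the east ledge: sample D, sample F, sample J, sample P, sample Q]
9. Guide goes to the east ledge with sample C and sample K.  [the west ledge: sample A, sample L | the east ledge: sample C, sample D, sample F, sample J, sample K, sample P, sample Q]
10. Guide goes back to the west ledge alone.  [the west ledge: sample A, sample L | the east ledge: sample C, sample D, sample F, sample J, sample K, sample P, sample Q]
11. Guide goes to the east ledge with sample A and sample L.  [the west ledge: — | the east ledge: sample A, sample C, sample D, sample F, sample J, sample K, sample L, sample P, sample Q]

No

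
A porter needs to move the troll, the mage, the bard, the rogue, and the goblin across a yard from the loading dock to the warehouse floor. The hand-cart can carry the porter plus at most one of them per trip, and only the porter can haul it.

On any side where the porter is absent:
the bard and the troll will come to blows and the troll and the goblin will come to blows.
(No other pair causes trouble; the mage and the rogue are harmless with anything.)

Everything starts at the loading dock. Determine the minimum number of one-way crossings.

11

Counting alone: the porter can take at most 1 across per trip to the warehouse floor, so moving all 5 needs at least 5 loaded trips out, with a return between consecutive ones — at least 9 crossings.
The safety rule pushes this higher. Following every safe sequence of crossings, the most of the 5 that can be at the warehouse floor as the hand-cart arrives there on crossing 9 is 4 — never all 5.
So no plan with fewer than 11 crossings exists, and this one achieves 11:
1. Porter goes to the warehouse floor with the troll.  [the loading dock: the bard, the goblin, the mage, the rogue | the warehouse floor: the troll]
2. Porter goes back to the loading dock alone.  [the loading dock: the bard, the goblin, the mage, the rogue | the warehouse floor: the troll]
3. Porter goes to the warehouse floor with the mage.  [the loading dock: the bard, the goblin, the rogue | the warehouse floor: the mage, the troll]
4. Porter goes back to the loading dock alone.  [the loading dock: the bard, the goblin, the rogue | the warehouse floor: the mage, the troll]
5. Porter goes to the warehouse floor with the bard.  [the loading dock: the goblin, the rogue | the warehouse floor: the bard, the mage, the troll]
6. Porter goes back to the loading dock with the troll.  [the loading dock: the goblin, the rogue, the troll | the warehouse floor: the bard, the mage]
7. Porter goes to the warehouse floor with the goblin.  [the loading dock: the rogue, the troll | the warehouse floor: the bard, the goblin, the mage]
8. Porter goes back to the loading dock alone.  [the loading dock: the rogue, the troll | the warehouse floor: the bard, the goblin, the mage]
9. Porter goes to the warehouse floor with the rogue.  [the loading dock: the troll | the warehouse floor: the bard, the goblin, the mage, the rogue]
10. Porter goes back to the loading dock alone.  [the loading dock: the troll | the warehouse floor: the bard, the goblin, the mage, the rogue]
11. Porter goes to the warehouse floor with the troll.  [the loading dock: — | the warehouse floor: the bard, the goblin, the mage, the rogue, the troll]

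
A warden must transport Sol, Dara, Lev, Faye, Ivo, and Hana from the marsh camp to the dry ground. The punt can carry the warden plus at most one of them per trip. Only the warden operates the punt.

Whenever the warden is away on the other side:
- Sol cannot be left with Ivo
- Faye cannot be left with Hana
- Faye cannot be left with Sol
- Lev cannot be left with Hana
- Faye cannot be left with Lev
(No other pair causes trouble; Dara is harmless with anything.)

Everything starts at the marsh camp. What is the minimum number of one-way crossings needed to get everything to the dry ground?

impossible

Whatever the first load, the items left behind include a forbidden pair without the warden. No opening move is safe, so no plan exists.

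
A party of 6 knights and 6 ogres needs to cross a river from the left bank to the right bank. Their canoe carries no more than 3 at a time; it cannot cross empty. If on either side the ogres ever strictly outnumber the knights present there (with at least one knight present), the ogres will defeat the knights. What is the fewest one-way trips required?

impossible

Following every safe sequence of crossings from the start, the most of the 12 that can be at the right bank as the canoe arrives there on crossings 1, 3, 5 is 3, 5, 6 respectively; the best ever achieved is 6 of 12.
From crossing 7 on, no configuration arises that was not already reachable earlier: only 17 distinct safe configurations (who is on which side, and where the canoe is) can ever be reached, none of them has everyone across, and every continuation just revisits them. They are: 0 knights + 0 ogres across (canoe back at the start); 0 knights + 1 ogre across (canoe there); 0 knights + 1 ogre across (canoe back at the start); 0 knights + 2 ogres across (canoe there); 0 knights + 2 ogres across (canoe back at the start); 0 knights + 3 ogres across (canoe there); 0 knights + 3 ogres across (canoe back at the start); 0 knights + 4 ogres across (canoe there); 0 knights + 4 ogres across (canoe back at the start); 0 knights + 5 ogres across (canoe there); 0 knights + 5 ogres across (canoe back at the start); 0 knights + 6 ogres across (canoe there); 1 knight + 1 ogre across (canoe there); 1 knight + 1 ogre across (canoe back at the start); 2 knights + 2 ogres across (canoe there); 2 knights + 2 ogres across (canoe back at the start); 3 knights + 3 ogres across (canoe there). So no valid plan exists.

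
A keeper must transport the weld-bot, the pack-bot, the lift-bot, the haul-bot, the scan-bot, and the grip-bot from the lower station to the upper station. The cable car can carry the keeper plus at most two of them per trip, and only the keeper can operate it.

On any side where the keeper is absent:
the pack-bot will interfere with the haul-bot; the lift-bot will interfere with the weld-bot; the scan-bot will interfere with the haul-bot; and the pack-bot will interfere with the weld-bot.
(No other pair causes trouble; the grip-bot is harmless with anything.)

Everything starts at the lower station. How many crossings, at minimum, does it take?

7

Counting alone: the keeper can take at most 2 across per trip to the upper station, so moving all 6 needs at least 3 loaded trips out, with a return between consecutive ones — at least 5 crossings.
The safety rule pushes this higher. Following every safe sequence of crossings, the most of the 6 that can be at the upper station as the cable car arrives there on crossing 5 is 5 — never all 6.
So no plan with fewer than 7 crossings exists, and this one achieves 7:
1. Keeper goes to the upper station with the haul-bot and the weld-bot.
2. Keeper goes back to the lower station alone.
3. Keeper goes to the upper station with the lift-bot and the pack-bot.
4. Keeper goes back to the lower station with the haul-bot and the weld-bot.
5. Keeper goes to the upper station with the grip-bot and the scan-bot.
6. Keeper goes back to the lower station alone.
7. Keeper goes to the upper station with the haul-bot and the weld-bot.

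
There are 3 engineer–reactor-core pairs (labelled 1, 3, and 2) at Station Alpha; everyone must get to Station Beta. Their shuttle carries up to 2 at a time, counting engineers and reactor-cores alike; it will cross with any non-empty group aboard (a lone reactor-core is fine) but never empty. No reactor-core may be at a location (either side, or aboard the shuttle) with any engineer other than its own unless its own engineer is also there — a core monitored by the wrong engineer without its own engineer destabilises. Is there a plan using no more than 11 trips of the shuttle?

Yes — this plan uses 11 crossings (≤ 11):
1. engineer 1 and reactor-core 1 cross → Station Beta.
2. engineer 1 crosses ← Station Alpha.
3. reactor-core 2 and reactor-core 3 cross → Station Beta.
4. reactor-core 1 crosses ← Station Alpha.
5. engineer 2 and engineer 3 cross → Station Beta.
6. engineer 3 and reactor-core 3 cross ← Station Alpha.
7. engineer 1 and engineer 3 cross → Station Beta.
8. reactor-core 2 crosses ← Station Alpha.
9. reactor-core 1 and reactor-core 3 cross → Station Beta.
10. engineer 2 crosses ← Station Alpha.
11. engineer 2 and reactor-core 2 cross → Station Beta.

Yes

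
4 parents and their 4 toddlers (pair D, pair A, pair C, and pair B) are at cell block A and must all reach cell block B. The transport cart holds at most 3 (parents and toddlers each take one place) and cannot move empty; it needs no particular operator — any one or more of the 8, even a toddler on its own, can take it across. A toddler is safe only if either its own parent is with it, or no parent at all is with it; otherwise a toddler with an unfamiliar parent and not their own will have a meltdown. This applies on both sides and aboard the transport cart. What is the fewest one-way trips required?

9

Counting alone: each trip to cell block B takes at most 3 across and each return brings at least 1 back, so after t trips out (and t−1 returns) at most 3t − (t−1) of the 8 are across; that first reaches 8 at t = 4, so at least 7 crossings are needed.
The safety rule pushes this higher. Following every safe sequence of crossings, the most of the 8 that can be at cell block B as the transport cart arrives there on crossing 7 is 7 — never all 8.
So no plan with fewer than 9 crossings exists, and this one achieves 9:
1. parent D and toddler D cross → cell block B.
2. parent D crosses ← cell block A.
3. parent A, parent D, and toddler A cross → cell block B.
4. parent D and toddler D cross ← cell block A.
5. parent B, parent C, and parent D cross → cell block B.
6. toddler A crosses ← cell block A.
7. toddler A and toddler D cross → cell block B.
8. toddler D crosses ← cell block A.
9. toddler B, toddler C, and toddler D cross → cell block B.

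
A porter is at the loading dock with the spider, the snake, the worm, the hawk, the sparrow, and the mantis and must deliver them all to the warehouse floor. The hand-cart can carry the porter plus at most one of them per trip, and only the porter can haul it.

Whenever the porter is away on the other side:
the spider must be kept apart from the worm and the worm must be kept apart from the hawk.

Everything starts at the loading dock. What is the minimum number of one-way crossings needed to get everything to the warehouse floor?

Counting alone: the porter can take at most 1 across per trip to the warehouse floor, so moving all 6 needs at least 6 loaded trips out, with a return between consecutive ones — at least 11 crossings.
The safety rule pushes this higher. Following every safe sequence of crossings, the most of the 6 that can be at the warehouse floor as the hand-cart arrives there on crossing 11 is 5 — never all 6.
So no plan with fewer than 13 crossings exists, and this one achieves 13:
1. Porter goes to the warehouse floor with the worm.
2. Porter goes back to the loading dock alone.
3. Porter goes to the warehouse floor with the spider.
4. Porter goes back to the loading dock with the worm.
5. Porter goes to the warehouse floor with the hawk.
6. Porter goes back to the loading dock alone.
7. Porter goes to the warehouse floor with the snake.
8. Porter goes back to the loading dock alone.
9. Porter goes to the warehouse floor with the sparrow.
10. Porter goes back to the loading dock alone.
11. Porter goes to the warehouse floor with the mantis.
12. Porter goes back to the loading dock alone.
13. Porter goes to the warehouse floor with the worm.

13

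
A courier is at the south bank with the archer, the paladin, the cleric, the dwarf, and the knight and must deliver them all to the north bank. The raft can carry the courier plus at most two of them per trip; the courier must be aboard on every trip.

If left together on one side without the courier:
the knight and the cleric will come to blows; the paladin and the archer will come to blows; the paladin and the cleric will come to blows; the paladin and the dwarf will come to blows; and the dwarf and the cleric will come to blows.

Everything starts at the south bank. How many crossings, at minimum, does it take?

Counting alone: the courier can take at most 2 across per trip to the north bank, so moving all 5 needs at least 3 loaded trips out, with a return between consecutive ones — at least 5 crossings.
The safety rule pushes this higher. Following every safe sequence of crossings, the most of the 5 that can be at the north bank as the raft arrives there on crossing 5 is 4 — never all 5.
So no plan with fewer than 7 crossings exists, and this one achieves 7:
1. Courier goes to the north bank with the cleric and the paladin.  [the south bank: the archer, the dwarf, the knight | the north bank: the cleric, the paladin]
2. Courier goes back to the south bank with the paladin.  [the south bank: the archer, the dwarf, the knight, the paladin | the north bank: the cleric]
3. Courier goes to the north bank with the archer and the paladin.  [the south bank: the dwarf, the knight | the north bank: the archer, the cleric, the paladin]
4. Courier goes back to the south bank with the paladin.  [the south bank: the dwarf, the knight, the paladin | the north bank: the archer, the cleric]
5. Courier goes to the north bank with the dwarf and the knight.  [the south bank: the paladin | the north bank: the archer, the cleric, the dwarf, the knight]
6. Courier goes back to the south bank with the cleric.  [the south bank: the cleric, the paladin | the north bank: the archer, the dwarf, the knight]
7. Courier goes to the north bank with the cleric and the paladin.  [the south bank: — | the north bank: the archer, the cleric, the dwarf, the knight, the paladin]

7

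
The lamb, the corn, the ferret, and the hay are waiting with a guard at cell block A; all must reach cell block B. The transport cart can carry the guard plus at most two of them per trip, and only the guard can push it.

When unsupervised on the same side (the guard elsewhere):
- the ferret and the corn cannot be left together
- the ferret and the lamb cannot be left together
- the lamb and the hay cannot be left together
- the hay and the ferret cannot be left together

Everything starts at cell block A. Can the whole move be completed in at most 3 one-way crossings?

No

Counting alone: the guard can take at most 2 across per trip to cell block B, so moving all 4 needs at least 2 loaded trips out, with a return between consecutive ones — at least 3 crossings.
The safety rule pushes this higher. Following every safe sequence of crossings, the most of the 4 that can be at cell block B as the transport cart arrives there on crossing 3 is 3 — never all 4.
So the move cannot be finished within 3 crossings. (The shortest complete plan takes 5:)
1. Guard goes to cell block B with the ferret and the lamb.  [cell block A: the corn, the hay | cell block B: the ferret, the lamb]
2. Guard goes back to cell block A with the lamb.  [cell block A: the corn, the hay, the lamb | cell block B: the ferret]
3. Guard goes to cell block B with the corn and the lamb.  [cell block A: the hay | cell block B: the corn, the ferret, the lamb]
4. Guard goes back to cell block A with the ferret.  [cell block A: the ferret, the hay | cell block B: the corn, the lamb]
5. Guard goes to cell block B with the ferret and the hay.  [cell block A: — | cell block B: the corn, the ferret, the hay, the lamb]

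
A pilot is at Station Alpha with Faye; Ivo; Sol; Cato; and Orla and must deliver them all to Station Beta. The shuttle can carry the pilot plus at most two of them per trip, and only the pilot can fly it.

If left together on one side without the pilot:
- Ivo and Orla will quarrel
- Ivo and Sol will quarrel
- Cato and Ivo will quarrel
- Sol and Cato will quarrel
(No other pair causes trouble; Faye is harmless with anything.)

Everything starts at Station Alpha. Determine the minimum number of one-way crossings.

Counting alone: the pilot can take at most 2 across per trip to Station Beta, so moving all 5 needs at least 3 loaded trips out, with a return between consecutive ones — at least 5 crossings.
The safety rule pushes this higher. Following every safe sequence of crossings, the most of the 5 that can be at Station Beta as the shuttle arrives there on crossing 5 is 4 — never all 5.
So no plan with fewer than 7 crossings exists, and this one achieves 7:
1. Pilot goes to Station Beta with Ivo and Sol.  [Station Alpha: Cato, Faye, Orla | Station Beta: Ivo, Sol]
2. Pilot goes back to Station Alpha with Ivo.  [Station Alpha: Cato, Faye, Ivo, Orla | Station Beta: Sol]
3. Pilot goes to Station Beta with Faye and Ivo.  [Station Alpha: Cato, Orla | Station Beta: Faye, Ivo, Sol]
4. Pilot goes back to Station Alpha with Ivo.  [Station Alpha: Cato, Ivo, Orla | Station Beta: Faye, Sol]
5. Pilot goes to Station Beta with Ivo and Orla.  [Station Alpha: Cato | Station Beta: Faye, Ivo, Orla, Sol]
6. Pilot goes back to Station Alpha with Ivo.  [Station Alpha: Cato, Ivo | Station Beta: Faye, Orla, Sol]
7. Pilot goes to Station Beta with Cato and Ivo.  [Station Alpha: — | Station Beta: Cato, Faye, Ivo, Orla, Sol]

7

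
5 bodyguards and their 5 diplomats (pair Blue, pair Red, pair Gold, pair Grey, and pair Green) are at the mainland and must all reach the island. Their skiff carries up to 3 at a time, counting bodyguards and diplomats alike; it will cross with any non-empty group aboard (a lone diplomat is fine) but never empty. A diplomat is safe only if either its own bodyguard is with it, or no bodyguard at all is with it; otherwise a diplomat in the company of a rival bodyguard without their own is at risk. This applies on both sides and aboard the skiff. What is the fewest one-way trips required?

11

Counting alone: each trip to the island takes at most 3 across and each return brings at least 1 back, so after t trips out (and t−1 returns) at most 3t − (t−1) of the 10 are across; that first reaches 10 at t = 5, so at least 9 crossings are needed.
The safety rule pushes this higher. Following every safe sequence of crossings, the most of the 10 that can be at the island as the skiff arrives there on crossing 9 is 9 — never all 10.
So no plan with fewer than 11 crossings exists, and this one achieves 11:
1. bodyguard Blue and diplomat Blue cross → the island.
2. bodyguard Blue crosses ← the mainland.
3. diplomat Gold, diplomat Grey, and diplomat Red cross → the island.
4. diplomat Blue crosses ← the mainland.
5. bodyguard Gold, bodyguard Grey, and bodyguard Red cross → the island.
6. bodyguard Red and diplomat Red cross ← the mainland.
7. bodyguard Blue, bodyguard Green, and bodyguard Red cross → the island.
8. diplomat Gold crosses ← the mainland.
9. diplomat Blue and diplomat Red cross → the island.
10. diplomat Blue crosses ← the mainland.
11. diplomat Blue, diplomat Gold, and diplomat Green cross → the island.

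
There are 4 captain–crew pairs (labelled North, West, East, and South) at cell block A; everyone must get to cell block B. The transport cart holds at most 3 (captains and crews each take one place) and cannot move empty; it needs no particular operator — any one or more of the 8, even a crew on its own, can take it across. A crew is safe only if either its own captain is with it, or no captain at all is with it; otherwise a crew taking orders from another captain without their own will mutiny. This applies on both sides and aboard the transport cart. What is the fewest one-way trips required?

9

Counting alone: each trip to cell block B takes at most 3 across and each return brings at least 1 back, so after t trips out (and t−1 returns) at most 3t − (t−1) of the 8 are across; that first reaches 8 at t = 4, so at least 7 crossings are needed.
The safety rule pushes this higher. Following every safe sequence of crossings, the most of the 8 that can be at cell block B as the transport cart arrives there on crossing 7 is 7 — never all 8.
So no plan with fewer than 9 crossings exists, and this one achieves 9:
1. captain North and crew North cross → cell block B.
2. captain North crosses ← cell block A.
3. captain North, captain West, and crew West cross → cell block B.
4. captain North and crew North cross ← cell block A.
5. captain East, captain North, and captain South cross → cell block B.
6. crew West crosses ← cell block A.
7. crew North and crew West cross → cell block B.
8. crew North crosses ← cell block A.
9. crew East, crew North, and crew South cross → cell block B.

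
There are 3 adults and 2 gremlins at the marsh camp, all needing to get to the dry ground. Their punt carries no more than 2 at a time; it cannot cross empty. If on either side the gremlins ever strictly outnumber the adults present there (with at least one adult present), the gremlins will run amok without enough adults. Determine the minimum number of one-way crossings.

Counting alone: each trip to the dry ground takes at most 2 across and each return brings at least 1 back, so after t trips out (and t−1 returns) at most 2t − (t−1) of the 5 are across; that first reaches 5 at t = 4, so at least 7 crossings are needed.
The plan below uses exactly 7 crossings, so it is optimal:
1. 2 gremlins → the dry ground.  (the marsh camp: 3A 0G; the dry ground: 0A 2G)
2. 1 gremlin ← the marsh camp.  (the marsh camp: 3A 1G; the dry ground: 0A 1G)
3. 2 adults → the dry ground.  (the marsh camp: 1A 1G; the dry ground: 2A 1G)
4. 1 adult ← the marsh camp.  (the marsh camp: 2A 1G; the dry ground: 1A 1G)
5. 1 adult and 1 gremlin → the dry ground.  (the marsh camp: 1A 0G; the dry ground: 2A 2G)
6. 1 gremlin ← the marsh camp.  (the marsh camp: 1A 1G; the dry ground: 2A 1G)
7. 1 adult and 1 gremlin → the dry ground.  (the marsh camp: 0A 0G; the dry ground: 3A 2G)

7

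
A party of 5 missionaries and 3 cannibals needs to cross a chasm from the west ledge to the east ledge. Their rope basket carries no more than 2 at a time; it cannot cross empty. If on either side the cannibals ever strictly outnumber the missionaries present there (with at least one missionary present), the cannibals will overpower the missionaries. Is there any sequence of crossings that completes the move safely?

Yes

1. 2 cannibals → the east ledge.  (the west ledge: 5M 1C; the east ledge: 0M 2C)
2. 1 cannibal ← the west ledge.  (the west ledge: 5M 2C; the east ledge: 0M 1C)
3. 2 cannibals → the east ledge.  (the west ledge: 5M 0C; the east ledge: 0M 3C)
4. 1 cannibal ← the west ledge.  (the west ledge: 5M 1C; the east ledge: 0M 2C)
5. 2 missionaries → the east ledge.  (the west ledge: 3M 1C; the east ledge: 2M 2C)
6. 1 cannibal ← the west ledge.  (the west ledge: 3M 2C; the east ledge: 2M 1C)
7. 1 missionary and 1 cannibal → the east ledge.  (the west ledge: 2M 1C; the east ledge: 3M 2C)
8. 1 cannibal ← the west ledge.  (the west ledge: 2M 2C; the east ledge: 3M 1C)
9. 2 cannibals → the east ledge.  (the west ledge: 2M 0C; the east ledge: 3M 3C)
10. 1 cannibal ← the west ledge.  (the west ledge: 2M 1C; the east ledge: 3M 2C)
11. 1 missionary and 1 cannibal → the east ledge.  (the west ledge: 1M 0C; the east ledge: 4M 3C)
12. 1 cannibal ← the west ledge.  (the west ledge: 1M 1C; the east ledge: 4M 2C)
13. 1 missionary and 1 cannibal → the east ledge.  (the west ledge: 0M 0C; the east ledge: 5M 3C)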